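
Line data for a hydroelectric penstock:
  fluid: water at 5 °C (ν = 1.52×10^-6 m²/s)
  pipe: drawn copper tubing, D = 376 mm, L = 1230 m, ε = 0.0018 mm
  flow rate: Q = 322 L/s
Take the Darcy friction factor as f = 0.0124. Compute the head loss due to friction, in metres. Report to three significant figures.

V = 4Q/(πD²) = 4·0.322/(π·0.376²) = 2.900 m/s
h_f = f(L/D)V²/(2g) = 0.01240·(1230/0.376)·2.900²/(2·9.81) = 17.39 m

h_f ≈ 17.4 m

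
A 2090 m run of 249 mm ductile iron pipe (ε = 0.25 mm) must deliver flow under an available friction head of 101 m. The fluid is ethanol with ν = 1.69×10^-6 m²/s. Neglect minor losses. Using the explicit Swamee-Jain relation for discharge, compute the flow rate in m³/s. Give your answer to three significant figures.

Swamee-Jain (Type II): Q = -0.965·√(gD⁵h_f/L)·ln[ε/(3.7D) + √(3.17ν²L/(gD³h_f))]
√(gD⁵h_f/L) = √(9.81·0.249⁵·101/2090) = 0.02130
ε/(3.7D) = 2.71×10^-4; √(3.17ν²L/(gD³h_f)) = 3.52×10^-5
Q = -0.965·0.02130·ln(3.065×10^-4) = 0.1663 m³/s
Check: V = 3.42 m/s, Re = 5.03×10^5, f = 0.02037, h_f = 102 m ≈ 101 m ✓

Q ≈ 0.166 m³/s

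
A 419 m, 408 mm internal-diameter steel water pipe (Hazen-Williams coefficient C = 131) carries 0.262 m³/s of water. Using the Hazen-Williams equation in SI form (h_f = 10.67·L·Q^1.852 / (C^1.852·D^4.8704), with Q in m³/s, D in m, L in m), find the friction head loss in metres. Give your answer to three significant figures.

h_f ≈ 3.53 m

h_f = 10.67·419·0.262^1.852 / (131^1.852·0.408^4.8704) = 3.533 m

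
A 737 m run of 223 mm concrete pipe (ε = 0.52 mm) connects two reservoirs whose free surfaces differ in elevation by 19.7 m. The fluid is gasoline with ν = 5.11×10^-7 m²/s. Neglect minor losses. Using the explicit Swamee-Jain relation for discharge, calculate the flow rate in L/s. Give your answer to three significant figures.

Swamee-Jain (Type II): Q = -0.965·√(gD⁵h_f/L)·ln[ε/(3.7D) + √(3.17ν²L/(gD³h_f))]
√(gD⁵h_f/L) = √(9.81·0.223⁵·19.7/737) = 0.01203
ε/(3.7D) = 6.30×10^-4; √(3.17ν²L/(gD³h_f)) = 1.69×10^-5
Q = -0.965·0.01203·ln(6.471×10^-4) = 0.08521 m³/s
Check: V = 2.18 m/s, Re = 9.52×10^5, f = 0.02465, h_f = 19.8 m ≈ 19.7 m ✓

Q ≈ 85.2 L/s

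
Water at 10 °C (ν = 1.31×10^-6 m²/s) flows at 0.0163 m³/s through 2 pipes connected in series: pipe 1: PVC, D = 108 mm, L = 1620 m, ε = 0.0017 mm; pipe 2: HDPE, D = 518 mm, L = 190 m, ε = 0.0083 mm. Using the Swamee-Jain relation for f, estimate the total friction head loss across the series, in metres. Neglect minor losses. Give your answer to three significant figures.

Pipe 1: V = 1.779 m/s, Re = 1.47×10^5, ε/D = 1.57×10^-5, f = 0.01663, h_1 = f(L/D)V²/2g = 40.26 m
Pipe 2: V = 0.07735 m/s, Re = 3.06×10^4, ε/D = 1.60×10^-5, f = 0.02332, h_2 = f(L/D)V²/2g = 0.002608 m
Series → Q common, losses add: H = Σh = 40.27 m

H ≈ 40.3 m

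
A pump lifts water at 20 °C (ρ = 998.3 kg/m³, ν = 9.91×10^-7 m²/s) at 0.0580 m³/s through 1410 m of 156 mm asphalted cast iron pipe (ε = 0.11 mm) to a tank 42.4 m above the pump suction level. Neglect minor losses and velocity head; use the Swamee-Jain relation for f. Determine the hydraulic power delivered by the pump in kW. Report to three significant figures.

P_hyd ≈ 69.8 kW

V = 4Q/(πD²) = 3.035 m/s; Re = 4.78×10^5; ε/D = 7.05×10^-4; f = 0.01898
h_f = f(L/D)V²/2g = 80.53 m
Total head H = z + h_f = 42.4 + 80.53 = 122.9 m
P_hyd = ρgQH = 998.3·9.81·0.0580·122.9 = 69.83 kW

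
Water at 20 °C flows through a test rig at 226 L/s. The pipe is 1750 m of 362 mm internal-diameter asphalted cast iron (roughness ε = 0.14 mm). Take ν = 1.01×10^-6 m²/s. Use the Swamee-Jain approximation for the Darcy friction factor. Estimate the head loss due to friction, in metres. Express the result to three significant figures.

V = 4Q/(πD²) = 4·0.226/(π·0.362²) = 2.196 m/s
Re = VD/ν = 2.196·0.362/1.01×10^-6 = 7.87×10^5 → turbulent
ε/D = 0.14/362 = 3.87×10^-4
Swamee-Jain: f = 0.01664
h_f = f(L/D)V²/(2g) = 0.01664·(1750/0.362)·2.196²/(2·9.81) = 19.76 m

h_f ≈ 19.8 m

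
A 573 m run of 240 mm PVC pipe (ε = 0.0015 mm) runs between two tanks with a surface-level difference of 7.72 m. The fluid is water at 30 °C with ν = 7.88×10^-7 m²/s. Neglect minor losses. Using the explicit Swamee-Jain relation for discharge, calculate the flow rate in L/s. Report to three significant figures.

Swamee-Jain (Type II): Q = -0.965·√(gD⁵h_f/L)·ln[ε/(3.7D) + √(3.17ν²L/(gD³h_f))]
√(gD⁵h_f/L) = √(9.81·0.240⁵·7.72/573) = 0.01026
ε/(3.7D) = 1.69×10^-6; √(3.17ν²L/(gD³h_f)) = 3.28×10^-5
Q = -0.965·0.01026·ln(3.451×10^-5) = 0.1017 m³/s
Check: V = 2.25 m/s, Re = 6.85×10^5, f = 0.01251, h_f = 7.69 m ≈ 7.72 m ✓

Q ≈ 102 L/s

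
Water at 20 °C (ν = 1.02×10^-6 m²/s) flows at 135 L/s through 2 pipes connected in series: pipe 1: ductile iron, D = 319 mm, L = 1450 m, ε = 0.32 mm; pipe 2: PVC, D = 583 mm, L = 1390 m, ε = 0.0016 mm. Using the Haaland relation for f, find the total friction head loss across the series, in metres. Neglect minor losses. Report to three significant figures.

Pipe 1: V = 1.689 m/s, Re = 5.28×10^5, ε/D = 0.00100, f = 0.02018, h_1 = f(L/D)V²/2g = 13.34 m
Pipe 2: V = 0.5057 m/s, Re = 2.89×10^5, ε/D = 2.74×10^-6, f = 0.01446, h_2 = f(L/D)V²/2g = 0.4495 m
Series → Q common, losses add: H = Σh = 13.79 m

H ≈ 13.8 m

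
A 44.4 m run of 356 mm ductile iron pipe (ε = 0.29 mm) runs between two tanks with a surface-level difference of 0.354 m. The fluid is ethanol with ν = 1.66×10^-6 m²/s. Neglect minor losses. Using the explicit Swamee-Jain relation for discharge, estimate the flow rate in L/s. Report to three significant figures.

Q ≈ 168 L/s

Swamee-Jain (Type II): Q = -0.965·√(gD⁵h_f/L)·ln[ε/(3.7D) + √(3.17ν²L/(gD³h_f))]
√(gD⁵h_f/L) = √(9.81·0.356⁵·0.354/44.4) = 0.02115
ε/(3.7D) = 2.20×10^-4; √(3.17ν²L/(gD³h_f)) = 4.98×10^-5
Q = -0.965·0.02115·ln(2.699×10^-4) = 0.1677 m³/s
Check: V = 1.68 m/s, Re = 3.61×10^5, f = 0.01976, h_f = 0.357 m ≈ 0.354 m ✓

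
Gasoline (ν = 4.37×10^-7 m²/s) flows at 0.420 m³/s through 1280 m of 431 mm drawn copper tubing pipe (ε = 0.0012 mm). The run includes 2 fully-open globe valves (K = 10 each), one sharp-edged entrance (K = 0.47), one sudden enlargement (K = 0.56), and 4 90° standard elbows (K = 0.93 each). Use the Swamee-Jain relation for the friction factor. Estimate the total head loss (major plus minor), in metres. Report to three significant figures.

H_L ≈ 22.9 m

V = 4Q/(πD²) = 2.879 m/s; V²/2g = 0.4224 m
Re = 2.84×10^6, ε/D = 2.78×10^-6 → f = 0.009945 (Swamee-Jain)
Major: h_f = f(L/D)·V²/2g = 0.009945·2970·0.4224 = 12.48 m
Minor: ΣK = 24.8; h_m = ΣK·V²/2g = 10.45 m
Total H_L = 12.48 + 10.45 = 22.93 m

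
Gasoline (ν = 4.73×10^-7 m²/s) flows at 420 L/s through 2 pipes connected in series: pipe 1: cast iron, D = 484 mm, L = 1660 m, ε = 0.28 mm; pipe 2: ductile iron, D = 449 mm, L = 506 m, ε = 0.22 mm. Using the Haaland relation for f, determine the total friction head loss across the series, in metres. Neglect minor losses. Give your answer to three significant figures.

H ≈ 22.7 m

Pipe 1: V = 2.283 m/s, Re = 2.34×10^6, ε/D = 5.79×10^-4, f = 0.01747, h_1 = f(L/D)V²/2g = 15.91 m
Pipe 2: V = 2.653 m/s, Re = 2.52×10^6, ε/D = 4.90×10^-4, f = 0.01684, h_2 = f(L/D)V²/2g = 6.805 m
Series → Q common, losses add: H = Σh = 22.72 m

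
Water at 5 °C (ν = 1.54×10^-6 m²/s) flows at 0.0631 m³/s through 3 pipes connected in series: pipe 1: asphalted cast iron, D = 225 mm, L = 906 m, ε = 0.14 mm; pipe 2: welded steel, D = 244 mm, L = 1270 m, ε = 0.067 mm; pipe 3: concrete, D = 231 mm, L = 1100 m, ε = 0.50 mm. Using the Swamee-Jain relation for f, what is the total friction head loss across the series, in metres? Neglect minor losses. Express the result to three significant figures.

H ≈ 32.1 m

Pipe 1: V = 1.587 m/s, Re = 2.32×10^5, ε/D = 6.22×10^-4, f = 0.01933, h_1 = f(L/D)V²/2g = 9.991 m
Pipe 2: V = 1.349 m/s, Re = 2.14×10^5, ε/D = 2.75×10^-4, f = 0.01749, h_2 = f(L/D)V²/2g = 8.451 m
Pipe 3: V = 1.506 m/s, Re = 2.26×10^5, ε/D = 0.00216, f = 0.02484, h_3 = f(L/D)V²/2g = 13.67 m
Series → Q common, losses add: H = Σh = 32.11 m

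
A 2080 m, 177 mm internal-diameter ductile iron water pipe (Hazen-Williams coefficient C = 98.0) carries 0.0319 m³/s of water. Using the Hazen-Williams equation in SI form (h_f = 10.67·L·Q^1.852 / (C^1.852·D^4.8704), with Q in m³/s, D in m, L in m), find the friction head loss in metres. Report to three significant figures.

h_f ≈ 35.5 m

h_f = 10.67·2080·0.0319^1.852 / (98.0^1.852·0.177^4.8704) = 35.50 m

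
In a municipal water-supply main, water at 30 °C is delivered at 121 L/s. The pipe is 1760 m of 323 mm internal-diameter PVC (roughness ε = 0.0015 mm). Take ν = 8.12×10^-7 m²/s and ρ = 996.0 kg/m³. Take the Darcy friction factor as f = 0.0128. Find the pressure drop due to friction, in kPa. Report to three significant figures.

Δp ≈ 75.7 kPa

V = 4Q/(πD²) = 4·0.121/(π·0.323²) = 1.477 m/s
h_f = f(L/D)V²/(2g) = 0.01280·(1760/0.323)·1.477²/(2·9.81) = 7.752 m
Δp = ρg·h_f = 996.0·9.81·7.752 = 75.74 kPa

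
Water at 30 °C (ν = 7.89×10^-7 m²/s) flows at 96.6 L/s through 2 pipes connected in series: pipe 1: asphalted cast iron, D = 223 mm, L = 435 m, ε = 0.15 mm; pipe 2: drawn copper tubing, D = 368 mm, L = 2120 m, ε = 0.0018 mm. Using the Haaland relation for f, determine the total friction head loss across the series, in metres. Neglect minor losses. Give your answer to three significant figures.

H ≈ 14.5 m

Pipe 1: V = 2.473 m/s, Re = 6.99×10^5, ε/D = 6.73×10^-4, f = 0.01841, h_1 = f(L/D)V²/2g = 11.19 m
Pipe 2: V = 0.9082 m/s, Re = 4.24×10^5, ε/D = 4.89×10^-6, f = 0.01351, h_2 = f(L/D)V²/2g = 3.271 m
Series → Q common, losses add: H = Σh = 14.47 m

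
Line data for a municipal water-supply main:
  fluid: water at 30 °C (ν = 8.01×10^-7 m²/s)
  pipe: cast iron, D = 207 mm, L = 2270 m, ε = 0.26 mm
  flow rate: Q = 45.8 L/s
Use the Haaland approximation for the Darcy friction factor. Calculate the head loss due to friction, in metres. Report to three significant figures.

V = 4Q/(πD²) = 4·0.0458/(π·0.207²) = 1.361 m/s
Re = VD/ν = 1.361·0.207/8.01×10^-7 = 3.52×10^5 → turbulent
ε/D = 0.26/207 = 0.00126
Haaland: f = 0.02144
h_f = f(L/D)V²/(2g) = 0.02144·(2270/0.207)·1.361²/(2·9.81) = 22.19 m

h_f ≈ 22.2 m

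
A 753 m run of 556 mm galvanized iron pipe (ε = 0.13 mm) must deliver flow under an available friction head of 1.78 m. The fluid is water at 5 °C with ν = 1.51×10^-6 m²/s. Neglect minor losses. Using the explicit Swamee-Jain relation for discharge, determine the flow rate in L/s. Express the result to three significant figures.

Q ≈ 310 L/s

Swamee-Jain (Type II): Q = -0.965·√(gD⁵h_f/L)·ln[ε/(3.7D) + √(3.17ν²L/(gD³h_f))]
√(gD⁵h_f/L) = √(9.81·0.556⁵·1.78/753) = 0.03510
ε/(3.7D) = 6.32×10^-5; √(3.17ν²L/(gD³h_f)) = 4.26×10^-5
Q = -0.965·0.03510·ln(1.058×10^-4) = 0.3101 m³/s
Check: V = 1.28 m/s, Re = 4.70×10^5, f = 0.01590, h_f = 1.79 m ≈ 1.78 m ✓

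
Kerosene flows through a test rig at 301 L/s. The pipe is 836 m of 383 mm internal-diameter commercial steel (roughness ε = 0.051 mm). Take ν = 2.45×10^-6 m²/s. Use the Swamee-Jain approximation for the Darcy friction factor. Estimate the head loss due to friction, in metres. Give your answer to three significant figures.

h_f ≈ 11.5 m

V = 4Q/(πD²) = 4·0.301/(π·0.383²) = 2.613 m/s
Re = VD/ν = 2.613·0.383/2.45×10^-6 = 4.08×10^5 → turbulent
ε/D = 0.051/383 = 1.33×10^-4
Swamee-Jain: f = 0.01517
h_f = f(L/D)V²/(2g) = 0.01517·(836/0.383)·2.613²/(2·9.81) = 11.52 m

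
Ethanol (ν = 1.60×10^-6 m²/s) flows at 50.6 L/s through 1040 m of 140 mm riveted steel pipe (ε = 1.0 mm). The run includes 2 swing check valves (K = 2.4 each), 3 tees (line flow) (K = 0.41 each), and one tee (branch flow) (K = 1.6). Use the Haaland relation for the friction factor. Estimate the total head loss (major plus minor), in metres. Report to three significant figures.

H_L ≈ 144 m

V = 4Q/(πD²) = 3.287 m/s; V²/2g = 0.5507 m
Re = 2.88×10^5, ε/D = 0.00714 → f = 0.03424 (Haaland)
Major: h_f = f(L/D)·V²/2g = 0.03424·7429·0.5507 = 140.1 m
Minor: ΣK = 7.63; h_m = ΣK·V²/2g = 4.202 m
Total H_L = 140.1 + 4.202 = 144.3 m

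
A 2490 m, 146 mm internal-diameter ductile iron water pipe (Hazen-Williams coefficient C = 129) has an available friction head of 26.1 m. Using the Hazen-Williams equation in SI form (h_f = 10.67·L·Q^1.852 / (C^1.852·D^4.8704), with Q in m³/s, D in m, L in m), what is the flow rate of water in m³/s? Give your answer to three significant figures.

Rearranging: Q = [h_f·C^1.852·D^4.8704 / (10.67·L)]^(1/1.852)
Q = [26.1·129^1.852·0.146^4.8704 / (10.67·2490)]^0.540 = 0.01945 m³/s

Q ≈ 0.0195 m³/s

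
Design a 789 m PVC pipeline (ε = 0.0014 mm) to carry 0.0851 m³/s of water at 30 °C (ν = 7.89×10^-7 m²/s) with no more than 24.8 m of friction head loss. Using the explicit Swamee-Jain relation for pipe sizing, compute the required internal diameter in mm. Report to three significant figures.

Swamee-Jain (Type III): D = 0.66·[ε^1.25·(LQ²/(gh_f))^4.75 + ν·Q^9.4·(L/(gh_f))^5.2]^0.04
LQ²/(gh_f) = 0.02349; L/(gh_f) = 3.243
Term 1 = ε^1.25·(…)^4.75 = 8.79×10^-16; Term 2 = ν·Q^9.4·(…)^5.2 = 3.13×10^-14
D = 0.66·(8.79×10^-16 + 3.13×10^-14)^0.04 = 0.1905 m = 190 mm
Check: V = 2.99 m/s, Re = 7.21×10^5, f = 0.01242, h_f = 23.4 m ≈ 24.8 m ✓

D ≈ 190 mm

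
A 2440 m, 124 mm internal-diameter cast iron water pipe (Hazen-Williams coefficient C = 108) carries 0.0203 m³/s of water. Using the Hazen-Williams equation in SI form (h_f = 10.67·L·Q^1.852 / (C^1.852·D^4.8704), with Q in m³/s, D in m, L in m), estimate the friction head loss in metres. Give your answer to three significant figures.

h_f = 10.67·2440·0.0203^1.852 / (108^1.852·0.124^4.8704) = 85.22 m

h_f ≈ 85.2 m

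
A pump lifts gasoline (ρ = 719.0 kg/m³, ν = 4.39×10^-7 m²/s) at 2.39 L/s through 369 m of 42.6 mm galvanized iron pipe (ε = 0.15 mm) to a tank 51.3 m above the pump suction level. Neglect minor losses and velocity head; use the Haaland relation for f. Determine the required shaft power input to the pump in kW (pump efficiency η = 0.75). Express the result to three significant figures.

P_shaft ≈ 1.94 kW

V = 4Q/(πD²) = 1.677 m/s; Re = 1.63×10^5; ε/D = 0.00352; f = 0.02810
h_f = f(L/D)V²/2g = 34.88 m
Total head H = z + h_f = 51.3 + 34.88 = 86.18 m
P_hyd = ρgQH = 719.0·9.81·0.00239·86.18 = 1.453 kW
P_shaft = P_hyd/η = 1.453/0.75 = 1.937 kW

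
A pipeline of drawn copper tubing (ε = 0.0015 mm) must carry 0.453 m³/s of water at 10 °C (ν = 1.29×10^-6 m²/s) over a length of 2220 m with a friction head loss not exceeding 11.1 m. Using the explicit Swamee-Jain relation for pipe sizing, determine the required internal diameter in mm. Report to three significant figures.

D ≈ 534 mm

Swamee-Jain (Type III): D = 0.66·[ε^1.25·(LQ²/(gh_f))^4.75 + ν·Q^9.4·(L/(gh_f))^5.2]^0.04
LQ²/(gh_f) = 4.184; L/(gh_f) = 20.39
Term 1 = ε^1.25·(…)^4.75 = 4.70×10^-5; Term 2 = ν·Q^9.4·(…)^5.2 = 0.00486
D = 0.66·(4.70×10^-5 + 0.00486)^0.04 = 0.5335 m = 534 mm
Check: V = 2.03 m/s, Re = 8.38×10^5, f = 0.01202, h_f = 10.5 m ≈ 11.1 m ✓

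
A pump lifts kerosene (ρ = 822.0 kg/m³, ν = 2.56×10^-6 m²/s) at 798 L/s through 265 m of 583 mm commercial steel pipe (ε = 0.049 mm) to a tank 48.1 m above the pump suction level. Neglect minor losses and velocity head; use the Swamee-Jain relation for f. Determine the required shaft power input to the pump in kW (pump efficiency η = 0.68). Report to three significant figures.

V = 4Q/(πD²) = 2.989 m/s; Re = 6.81×10^5; ε/D = 8.40×10^-5; f = 0.01378
h_f = f(L/D)V²/2g = 2.853 m
Total head H = z + h_f = 48.1 + 2.853 = 50.95 m
P_hyd = ρgQH = 822.0·9.81·0.798·50.95 = 327.9 kW
P_shaft = P_hyd/η = 327.9/0.68 = 482.2 kW

P_shaft ≈ 482 kW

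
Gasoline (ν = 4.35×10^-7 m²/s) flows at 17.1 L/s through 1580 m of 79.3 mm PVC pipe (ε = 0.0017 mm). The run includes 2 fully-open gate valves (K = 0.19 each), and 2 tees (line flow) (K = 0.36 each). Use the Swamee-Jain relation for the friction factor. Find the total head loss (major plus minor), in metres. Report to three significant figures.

V = 4Q/(πD²) = 3.462 m/s; V²/2g = 0.6110 m
Re = 6.31×10^5, ε/D = 2.14×10^-5 → f = 0.01295 (Swamee-Jain)
Major: h_f = f(L/D)·V²/2g = 0.01295·19924·0.6110 = 157.6 m
Minor: ΣK = 1.10; h_m = ΣK·V²/2g = 0.6721 m
Total H_L = 157.6 + 0.6721 = 158.3 m

H_L ≈ 158 m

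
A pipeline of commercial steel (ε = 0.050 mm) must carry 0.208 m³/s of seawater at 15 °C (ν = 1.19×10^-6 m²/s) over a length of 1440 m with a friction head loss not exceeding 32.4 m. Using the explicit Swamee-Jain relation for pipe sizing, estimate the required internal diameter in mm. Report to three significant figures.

D ≈ 301 mm

Swamee-Jain (Type III): D = 0.66·[ε^1.25·(LQ²/(gh_f))^4.75 + ν·Q^9.4·(L/(gh_f))^5.2]^0.04
LQ²/(gh_f) = 0.1960; L/(gh_f) = 4.531
Term 1 = ε^1.25·(…)^4.75 = 1.83×10^-9; Term 2 = ν·Q^9.4·(…)^5.2 = 1.19×10^-9
D = 0.66·(1.83×10^-9 + 1.19×10^-9)^0.04 = 0.3011 m = 301 mm
Check: V = 2.92 m/s, Re = 7.39×10^5, f = 0.01469, h_f = 30.5 m ≈ 32.4 m ✓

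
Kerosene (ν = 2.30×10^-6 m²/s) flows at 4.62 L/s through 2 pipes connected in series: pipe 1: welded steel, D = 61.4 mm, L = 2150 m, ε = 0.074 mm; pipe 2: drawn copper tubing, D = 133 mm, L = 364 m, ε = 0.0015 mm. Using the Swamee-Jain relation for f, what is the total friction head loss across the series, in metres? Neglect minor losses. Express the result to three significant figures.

Pipe 1: V = 1.560 m/s, Re = 4.17×10^4, ε/D = 0.00121, f = 0.02536, h_1 = f(L/D)V²/2g = 110.2 m
Pipe 2: V = 0.3325 m/s, Re = 1.92×10^4, ε/D = 1.13×10^-5, f = 0.02610, h_2 = f(L/D)V²/2g = 0.4026 m
Series → Q common, losses add: H = Σh = 110.6 m

H ≈ 111 m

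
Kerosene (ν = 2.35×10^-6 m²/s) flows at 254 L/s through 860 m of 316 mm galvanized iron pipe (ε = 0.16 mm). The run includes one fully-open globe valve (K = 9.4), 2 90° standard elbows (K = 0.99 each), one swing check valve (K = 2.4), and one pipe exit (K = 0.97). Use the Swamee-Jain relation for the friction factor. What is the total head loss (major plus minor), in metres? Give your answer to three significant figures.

H_L ≈ 34.0 m

V = 4Q/(πD²) = 3.239 m/s; V²/2g = 0.5346 m
Re = 4.36×10^5, ε/D = 5.06×10^-4 → f = 0.01794 (Swamee-Jain)
Major: h_f = f(L/D)·V²/2g = 0.01794·2722·0.5346 = 26.11 m
Minor: ΣK = 14.8; h_m = ΣK·V²/2g = 7.886 m
Total H_L = 26.11 + 7.886 = 33.99 m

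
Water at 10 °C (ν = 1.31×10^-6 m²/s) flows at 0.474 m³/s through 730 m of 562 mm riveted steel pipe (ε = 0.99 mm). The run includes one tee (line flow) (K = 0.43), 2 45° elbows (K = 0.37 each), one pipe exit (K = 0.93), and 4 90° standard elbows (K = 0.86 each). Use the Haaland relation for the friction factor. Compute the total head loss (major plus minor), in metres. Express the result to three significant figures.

H_L ≈ 6.57 m

V = 4Q/(πD²) = 1.911 m/s; V²/2g = 0.1861 m
Re = 8.20×10^5, ε/D = 0.00176 → f = 0.02291 (Haaland)
Major: h_f = f(L/D)·V²/2g = 0.02291·1299·0.1861 = 5.538 m
Minor: ΣK = 5.54; h_m = ΣK·V²/2g = 1.031 m
Total H_L = 5.538 + 1.031 = 6.569 m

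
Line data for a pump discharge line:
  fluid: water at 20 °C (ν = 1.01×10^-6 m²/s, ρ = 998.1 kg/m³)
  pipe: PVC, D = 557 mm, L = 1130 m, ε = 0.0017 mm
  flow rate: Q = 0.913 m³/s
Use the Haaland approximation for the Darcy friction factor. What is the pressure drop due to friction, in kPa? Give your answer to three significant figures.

Δp ≈ 147 kPa

V = 4Q/(πD²) = 4·0.913/(π·0.557²) = 3.747 m/s
Re = VD/ν = 3.747·0.557/1.01×10^-6 = 2.07×10^6 → turbulent
ε/D = 0.0017/557 = 3.05×10^-6
Haaland: f = 0.01038
h_f = f(L/D)V²/(2g) = 0.01038·(1130/0.557)·3.747²/(2·9.81) = 15.06 m
Δp = ρg·h_f = 998.1·9.81·15.06 = 147.5 kPa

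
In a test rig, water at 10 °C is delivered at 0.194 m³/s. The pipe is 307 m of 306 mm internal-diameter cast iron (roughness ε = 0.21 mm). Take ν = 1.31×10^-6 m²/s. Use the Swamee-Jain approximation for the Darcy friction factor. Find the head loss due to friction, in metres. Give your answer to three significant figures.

h_f ≈ 6.66 m

V = 4Q/(πD²) = 4·0.194/(π·0.306²) = 2.638 m/s
Re = VD/ν = 2.638·0.306/1.31×10^-6 = 6.16×10^5 → turbulent
ε/D = 0.21/306 = 6.86×10^-4
Swamee-Jain: f = 0.01870
h_f = f(L/D)V²/(2g) = 0.01870·(307/0.306)·2.638²/(2·9.81) = 6.656 m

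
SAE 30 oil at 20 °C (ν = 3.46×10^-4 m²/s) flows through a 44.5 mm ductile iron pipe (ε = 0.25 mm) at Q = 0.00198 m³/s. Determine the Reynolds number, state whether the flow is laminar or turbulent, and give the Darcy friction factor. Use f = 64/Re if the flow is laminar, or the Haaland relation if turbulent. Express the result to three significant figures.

V = 4Q/(πD²) = 1.273 m/s
Re = VD/ν = 1.273·0.0445/3.46×10^-4 = 164
Re < 2300 → laminar → f = 64/Re = 0.3909

Re ≈ 164; laminar; f = 64/Re ≈ 0.391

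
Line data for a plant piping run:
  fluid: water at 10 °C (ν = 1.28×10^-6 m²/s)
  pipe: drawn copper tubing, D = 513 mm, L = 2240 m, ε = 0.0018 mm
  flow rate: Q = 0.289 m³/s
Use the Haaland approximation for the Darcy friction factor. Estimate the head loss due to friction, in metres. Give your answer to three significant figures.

V = 4Q/(πD²) = 4·0.289/(π·0.513²) = 1.398 m/s
Re = VD/ν = 1.398·0.513/1.28×10^-6 = 5.60×10^5 → turbulent
ε/D = 0.0018/513 = 3.51×10^-6
Haaland: f = 0.01284
h_f = f(L/D)V²/(2g) = 0.01284·(2240/0.513)·1.398²/(2·9.81) = 5.587 m

h_f ≈ 5.59 m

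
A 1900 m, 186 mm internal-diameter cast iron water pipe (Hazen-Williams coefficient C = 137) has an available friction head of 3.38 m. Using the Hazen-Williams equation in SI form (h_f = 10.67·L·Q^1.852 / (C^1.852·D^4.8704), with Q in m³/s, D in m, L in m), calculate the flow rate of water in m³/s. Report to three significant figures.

Rearranging: Q = [h_f·C^1.852·D^4.8704 / (10.67·L)]^(1/1.852)
Q = [3.38·137^1.852·0.186^4.8704 / (10.67·1900)]^0.540 = 0.01499 m³/s

Q ≈ 0.0150 m³/s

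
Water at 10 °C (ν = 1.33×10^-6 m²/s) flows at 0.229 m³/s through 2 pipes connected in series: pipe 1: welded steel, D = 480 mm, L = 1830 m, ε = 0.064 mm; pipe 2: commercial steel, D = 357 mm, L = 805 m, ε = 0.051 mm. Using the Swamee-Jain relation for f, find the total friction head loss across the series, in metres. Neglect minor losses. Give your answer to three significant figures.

Pipe 1: V = 1.266 m/s, Re = 4.57×10^5, ε/D = 1.33×10^-4, f = 0.01498, h_1 = f(L/D)V²/2g = 4.663 m
Pipe 2: V = 2.288 m/s, Re = 6.14×10^5, ε/D = 1.43×10^-4, f = 0.01465, h_2 = f(L/D)V²/2g = 8.814 m
Series → Q common, losses add: H = Σh = 13.48 m

H ≈ 13.5 m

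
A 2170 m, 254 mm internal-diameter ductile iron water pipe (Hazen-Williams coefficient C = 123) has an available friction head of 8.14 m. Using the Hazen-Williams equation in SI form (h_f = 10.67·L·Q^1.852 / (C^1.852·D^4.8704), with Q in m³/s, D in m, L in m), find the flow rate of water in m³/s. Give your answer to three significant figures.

Q ≈ 0.0457 m³/s

Rearranging: Q = [h_f·C^1.852·D^4.8704 / (10.67·L)]^(1/1.852)
Q = [8.14·123^1.852·0.254^4.8704 / (10.67·2170)]^0.540 = 0.04568 m³/s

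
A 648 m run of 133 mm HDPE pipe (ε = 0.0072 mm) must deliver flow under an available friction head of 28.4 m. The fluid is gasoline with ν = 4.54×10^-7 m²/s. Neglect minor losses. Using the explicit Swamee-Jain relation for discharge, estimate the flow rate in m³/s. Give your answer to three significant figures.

Q ≈ 0.0413 m³/s

Swamee-Jain (Type II): Q = -0.965·√(gD⁵h_f/L)·ln[ε/(3.7D) + √(3.17ν²L/(gD³h_f))]
√(gD⁵h_f/L) = √(9.81·0.133⁵·28.4/648) = 0.004230
ε/(3.7D) = 1.46×10^-5; √(3.17ν²L/(gD³h_f)) = 2.54×10^-5
Q = -0.965·0.004230·ln(4.005×10^-5) = 0.04133 m³/s
Check: V = 2.97 m/s, Re = 8.72×10^5, f = 0.01296, h_f = 28.5 m ≈ 28.4 m ✓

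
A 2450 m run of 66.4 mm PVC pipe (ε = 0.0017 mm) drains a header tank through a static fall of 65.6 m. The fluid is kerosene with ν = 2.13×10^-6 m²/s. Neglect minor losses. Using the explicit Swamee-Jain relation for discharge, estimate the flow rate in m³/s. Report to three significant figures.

Swamee-Jain (Type II): Q = -0.965·√(gD⁵h_f/L)·ln[ε/(3.7D) + √(3.17ν²L/(gD³h_f))]
√(gD⁵h_f/L) = √(9.81·0.0664⁵·65.6/2450) = 5.823×10^-4
ε/(3.7D) = 6.92×10^-6; √(3.17ν²L/(gD³h_f)) = 4.32×10^-4
Q = -0.965·5.823×10^-4·ln(4.394×10^-4) = 0.004343 m³/s
Check: V = 1.25 m/s, Re = 3.91×10^4, f = 0.02205, h_f = 65.2 m ≈ 65.6 m ✓

Q ≈ 0.00434 m³/s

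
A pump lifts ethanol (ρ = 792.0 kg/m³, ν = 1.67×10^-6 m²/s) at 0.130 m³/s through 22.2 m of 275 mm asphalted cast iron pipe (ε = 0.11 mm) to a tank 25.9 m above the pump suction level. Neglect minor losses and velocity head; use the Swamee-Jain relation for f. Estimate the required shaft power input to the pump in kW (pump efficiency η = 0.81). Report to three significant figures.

P_shaft ≈ 32.7 kW

V = 4Q/(πD²) = 2.189 m/s; Re = 3.60×10^5; ε/D = 4.00×10^-4; f = 0.01748
h_f = f(L/D)V²/2g = 0.3446 m
Total head H = z + h_f = 25.9 + 0.3446 = 26.24 m
P_hyd = ρgQH = 792.0·9.81·0.130·26.24 = 26.51 kW
P_shaft = P_hyd/η = 26.51/0.81 = 32.73 kW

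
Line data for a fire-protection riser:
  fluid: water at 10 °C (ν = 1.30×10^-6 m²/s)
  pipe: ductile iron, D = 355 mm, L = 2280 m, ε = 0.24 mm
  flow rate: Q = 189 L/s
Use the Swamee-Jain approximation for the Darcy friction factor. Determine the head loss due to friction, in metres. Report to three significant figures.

V = 4Q/(πD²) = 4·0.189/(π·0.355²) = 1.909 m/s
Re = VD/ν = 1.909·0.355/1.30×10^-6 = 5.21×10^5 → turbulent
ε/D = 0.24/355 = 6.76×10^-4
Swamee-Jain: f = 0.01876
h_f = f(L/D)V²/(2g) = 0.01876·(2280/0.355)·1.909²/(2·9.81) = 22.39 m

h_f ≈ 22.4 m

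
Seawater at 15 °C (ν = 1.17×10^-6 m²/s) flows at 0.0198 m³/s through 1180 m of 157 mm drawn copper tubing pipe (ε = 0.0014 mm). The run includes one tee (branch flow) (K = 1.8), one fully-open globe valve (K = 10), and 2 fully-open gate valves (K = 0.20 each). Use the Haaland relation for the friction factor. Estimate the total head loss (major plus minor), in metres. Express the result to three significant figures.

H_L ≈ 7.36 m

V = 4Q/(πD²) = 1.023 m/s; V²/2g = 0.05332 m
Re = 1.37×10^5, ε/D = 8.92×10^-6 → f = 0.01674 (Haaland)
Major: h_f = f(L/D)·V²/2g = 0.01674·7516·0.05332 = 6.709 m
Minor: ΣK = 12.2; h_m = ΣK·V²/2g = 0.6504 m
Total H_L = 6.709 + 0.6504 = 7.359 m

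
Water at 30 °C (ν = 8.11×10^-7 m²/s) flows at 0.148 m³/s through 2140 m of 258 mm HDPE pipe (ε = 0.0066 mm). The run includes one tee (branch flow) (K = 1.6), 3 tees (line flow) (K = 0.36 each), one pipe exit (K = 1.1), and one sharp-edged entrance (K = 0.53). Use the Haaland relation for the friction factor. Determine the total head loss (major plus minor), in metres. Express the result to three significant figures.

V = 4Q/(πD²) = 2.831 m/s; V²/2g = 0.4085 m
Re = 9.01×10^5, ε/D = 2.56×10^-5 → f = 0.01224 (Haaland)
Major: h_f = f(L/D)·V²/2g = 0.01224·8295·0.4085 = 41.48 m
Minor: ΣK = 4.31; h_m = ΣK·V²/2g = 1.761 m
Total H_L = 41.48 + 1.761 = 43.24 m

H_L ≈ 43.2 m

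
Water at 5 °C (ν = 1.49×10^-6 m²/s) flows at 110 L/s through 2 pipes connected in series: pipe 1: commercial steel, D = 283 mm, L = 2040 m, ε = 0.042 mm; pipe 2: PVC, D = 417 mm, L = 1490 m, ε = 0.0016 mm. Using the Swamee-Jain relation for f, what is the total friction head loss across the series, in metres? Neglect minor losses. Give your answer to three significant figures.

Pipe 1: V = 1.749 m/s, Re = 3.32×10^5, ε/D = 1.48×10^-4, f = 0.01568, h_1 = f(L/D)V²/2g = 17.62 m
Pipe 2: V = 0.8054 m/s, Re = 2.25×10^5, ε/D = 3.84×10^-6, f = 0.01521, h_2 = f(L/D)V²/2g = 1.797 m
Series → Q common, losses add: H = Σh = 19.42 m

H ≈ 19.4 m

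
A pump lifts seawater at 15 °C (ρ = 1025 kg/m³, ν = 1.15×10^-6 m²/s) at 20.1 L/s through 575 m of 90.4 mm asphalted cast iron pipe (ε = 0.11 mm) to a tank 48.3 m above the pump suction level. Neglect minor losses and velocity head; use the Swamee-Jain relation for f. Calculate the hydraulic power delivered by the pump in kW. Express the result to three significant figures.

V = 4Q/(πD²) = 3.132 m/s; Re = 2.46×10^5; ε/D = 0.00122; f = 0.02178
h_f = f(L/D)V²/2g = 69.26 m
Total head H = z + h_f = 48.3 + 69.26 = 117.6 m
P_hyd = ρgQH = 1025·9.81·0.0201·117.6 = 23.76 kW

P_hyd ≈ 23.8 kW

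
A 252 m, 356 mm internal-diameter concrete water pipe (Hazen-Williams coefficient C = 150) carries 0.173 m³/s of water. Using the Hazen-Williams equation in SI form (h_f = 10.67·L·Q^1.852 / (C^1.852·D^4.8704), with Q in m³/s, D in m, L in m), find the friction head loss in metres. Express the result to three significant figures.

h_f ≈ 1.49 m

h_f = 10.67·252·0.173^1.852 / (150^1.852·0.356^4.8704) = 1.489 m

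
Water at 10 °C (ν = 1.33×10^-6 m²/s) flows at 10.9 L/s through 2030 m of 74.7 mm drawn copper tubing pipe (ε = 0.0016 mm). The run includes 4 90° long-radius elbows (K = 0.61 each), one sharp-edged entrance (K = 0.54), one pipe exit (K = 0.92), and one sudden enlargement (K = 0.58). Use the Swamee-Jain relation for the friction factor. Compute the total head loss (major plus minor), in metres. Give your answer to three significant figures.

H_L ≈ 146 m

V = 4Q/(πD²) = 2.487 m/s; V²/2g = 0.3153 m
Re = 1.40×10^5, ε/D = 2.14×10^-5 → f = 0.01684 (Swamee-Jain)
Major: h_f = f(L/D)·V²/2g = 0.01684·27175·0.3153 = 144.2 m
Minor: ΣK = 4.48; h_m = ΣK·V²/2g = 1.412 m
Total H_L = 144.2 + 1.412 = 145.7 m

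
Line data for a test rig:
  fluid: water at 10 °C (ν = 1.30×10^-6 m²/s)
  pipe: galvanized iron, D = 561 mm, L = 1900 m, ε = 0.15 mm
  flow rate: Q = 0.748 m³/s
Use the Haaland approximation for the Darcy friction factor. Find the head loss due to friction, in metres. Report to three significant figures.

h_f ≈ 23.9 m

V = 4Q/(πD²) = 4·0.748/(π·0.561²) = 3.026 m/s
Re = VD/ν = 3.026·0.561/1.30×10^-6 = 1.31×10^6 → turbulent
ε/D = 0.15/561 = 2.67×10^-4
Haaland: f = 0.01515
h_f = f(L/D)V²/(2g) = 0.01515·(1900/0.561)·3.026²/(2·9.81) = 23.94 m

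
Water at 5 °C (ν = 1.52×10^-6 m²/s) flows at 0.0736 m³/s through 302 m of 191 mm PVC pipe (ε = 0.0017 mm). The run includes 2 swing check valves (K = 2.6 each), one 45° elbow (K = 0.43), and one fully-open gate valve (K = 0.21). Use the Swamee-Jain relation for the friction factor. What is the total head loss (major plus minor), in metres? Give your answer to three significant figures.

V = 4Q/(πD²) = 2.569 m/s; V²/2g = 0.3363 m
Re = 3.23×10^5, ε/D = 8.90×10^-6 → f = 0.01429 (Swamee-Jain)
Major: h_f = f(L/D)·V²/2g = 0.01429·1581·0.3363 = 7.598 m
Minor: ΣK = 5.84; h_m = ΣK·V²/2g = 1.964 m
Total H_L = 7.598 + 1.964 = 9.562 m

H_L ≈ 9.56 m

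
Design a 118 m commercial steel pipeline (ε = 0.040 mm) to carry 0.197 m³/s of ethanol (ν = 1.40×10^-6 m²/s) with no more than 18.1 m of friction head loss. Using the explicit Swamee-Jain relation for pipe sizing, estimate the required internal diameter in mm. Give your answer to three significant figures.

D ≈ 201 mm

Swamee-Jain (Type III): D = 0.66·[ε^1.25·(LQ²/(gh_f))^4.75 + ν·Q^9.4·(L/(gh_f))^5.2]^0.04
LQ²/(gh_f) = 0.02579; L/(gh_f) = 0.6646
Term 1 = ε^1.25·(…)^4.75 = 9.06×10^-14; Term 2 = ν·Q^9.4·(…)^5.2 = 3.90×10^-14
D = 0.66·(9.06×10^-14 + 3.90×10^-14)^0.04 = 0.2014 m = 201 mm
Check: V = 6.18 m/s, Re = 8.90×10^5, f = 0.01486, h_f = 17.0 m ≈ 18.1 m ✓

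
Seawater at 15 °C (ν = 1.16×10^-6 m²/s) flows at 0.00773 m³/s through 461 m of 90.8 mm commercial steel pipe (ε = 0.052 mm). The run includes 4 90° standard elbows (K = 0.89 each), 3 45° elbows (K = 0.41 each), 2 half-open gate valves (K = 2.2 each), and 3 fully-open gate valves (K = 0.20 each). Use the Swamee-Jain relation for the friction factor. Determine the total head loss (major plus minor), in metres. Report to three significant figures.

V = 4Q/(πD²) = 1.194 m/s; V²/2g = 0.07263 m
Re = 9.34×10^4, ε/D = 5.73×10^-4 → f = 0.02090 (Swamee-Jain)
Major: h_f = f(L/D)·V²/2g = 0.02090·5077·0.07263 = 7.706 m
Minor: ΣK = 9.79; h_m = ΣK·V²/2g = 0.7111 m
Total H_L = 7.706 + 0.7111 = 8.417 m

H_L ≈ 8.42 m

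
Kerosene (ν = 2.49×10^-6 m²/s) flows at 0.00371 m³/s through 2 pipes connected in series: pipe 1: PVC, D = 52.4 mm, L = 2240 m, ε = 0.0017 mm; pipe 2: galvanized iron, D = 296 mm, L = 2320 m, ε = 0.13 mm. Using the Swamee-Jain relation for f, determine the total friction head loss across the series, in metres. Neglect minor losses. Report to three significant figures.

Pipe 1: V = 1.720 m/s, Re = 3.62×10^4, ε/D = 3.24×10^-5, f = 0.02247, h_1 = f(L/D)V²/2g = 144.9 m
Pipe 2: V = 0.05391 m/s, Re = 6410, ε/D = 4.39×10^-4, f = 0.03576, h_2 = f(L/D)V²/2g = 0.04153 m
Series → Q common, losses add: H = Σh = 144.9 m

H ≈ 145 m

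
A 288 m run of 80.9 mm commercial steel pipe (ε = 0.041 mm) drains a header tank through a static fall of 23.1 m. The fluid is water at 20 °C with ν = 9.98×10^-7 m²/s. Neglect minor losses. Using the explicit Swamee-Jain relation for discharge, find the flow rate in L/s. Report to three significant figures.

Q ≈ 13.4 L/s

Swamee-Jain (Type II): Q = -0.965·√(gD⁵h_f/L)·ln[ε/(3.7D) + √(3.17ν²L/(gD³h_f))]
√(gD⁵h_f/L) = √(9.81·0.0809⁵·23.1/288) = 0.001651
ε/(3.7D) = 1.37×10^-4; √(3.17ν²L/(gD³h_f)) = 8.71×10^-5
Q = -0.965·0.001651·ln(2.240×10^-4) = 0.01339 m³/s
Check: V = 2.61 m/s, Re = 2.11×10^5, f = 0.01888, h_f = 23.2 m ≈ 23.1 m ✓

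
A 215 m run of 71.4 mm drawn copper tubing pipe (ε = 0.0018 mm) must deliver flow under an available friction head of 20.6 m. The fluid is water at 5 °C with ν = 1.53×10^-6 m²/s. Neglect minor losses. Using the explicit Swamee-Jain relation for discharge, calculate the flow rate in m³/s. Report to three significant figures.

Swamee-Jain (Type II): Q = -0.965·√(gD⁵h_f/L)·ln[ε/(3.7D) + √(3.17ν²L/(gD³h_f))]
√(gD⁵h_f/L) = √(9.81·0.0714⁵·20.6/215) = 0.001321
ε/(3.7D) = 6.81×10^-6; √(3.17ν²L/(gD³h_f)) = 1.47×10^-4
Q = -0.965·0.001321·ln(1.541×10^-4) = 0.01119 m³/s
Check: V = 2.79 m/s, Re = 1.30×10^5, f = 0.01709, h_f = 20.5 m ≈ 20.6 m ✓

Q ≈ 0.0112 m³/s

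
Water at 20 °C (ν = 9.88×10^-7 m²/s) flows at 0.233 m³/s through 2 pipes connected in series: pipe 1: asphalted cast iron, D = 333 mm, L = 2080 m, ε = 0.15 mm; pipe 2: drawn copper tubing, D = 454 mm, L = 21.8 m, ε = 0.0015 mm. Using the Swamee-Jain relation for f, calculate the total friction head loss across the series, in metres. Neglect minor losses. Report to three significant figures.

Pipe 1: V = 2.675 m/s, Re = 9.02×10^5, ε/D = 4.50×10^-4, f = 0.01701, h_1 = f(L/D)V²/2g = 38.77 m
Pipe 2: V = 1.439 m/s, Re = 6.61×10^5, ε/D = 3.30×10^-6, f = 0.01252, h_2 = f(L/D)V²/2g = 0.06349 m
Series → Q common, losses add: H = Σh = 38.83 m

H ≈ 38.8 m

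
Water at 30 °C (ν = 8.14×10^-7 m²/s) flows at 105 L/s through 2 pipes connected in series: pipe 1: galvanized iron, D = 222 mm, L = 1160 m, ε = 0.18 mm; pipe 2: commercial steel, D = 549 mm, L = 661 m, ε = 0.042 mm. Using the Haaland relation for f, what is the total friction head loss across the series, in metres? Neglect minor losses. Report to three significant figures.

H ≈ 37.7 m

Pipe 1: V = 2.713 m/s, Re = 7.40×10^5, ε/D = 8.11×10^-4, f = 0.01912, h_1 = f(L/D)V²/2g = 37.48 m
Pipe 2: V = 0.4436 m/s, Re = 2.99×10^5, ε/D = 7.65×10^-5, f = 0.01503, h_2 = f(L/D)V²/2g = 0.1814 m
Series → Q common, losses add: H = Σh = 37.66 m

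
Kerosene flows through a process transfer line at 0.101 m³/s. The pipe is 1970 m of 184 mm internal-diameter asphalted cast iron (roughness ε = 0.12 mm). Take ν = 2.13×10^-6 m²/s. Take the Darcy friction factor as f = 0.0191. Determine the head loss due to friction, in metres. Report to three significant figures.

V = 4Q/(πD²) = 4·0.101/(π·0.184²) = 3.798 m/s
h_f = f(L/D)V²/(2g) = 0.01910·(1970/0.184)·3.798²/(2·9.81) = 150.4 m

h_f ≈ 150 m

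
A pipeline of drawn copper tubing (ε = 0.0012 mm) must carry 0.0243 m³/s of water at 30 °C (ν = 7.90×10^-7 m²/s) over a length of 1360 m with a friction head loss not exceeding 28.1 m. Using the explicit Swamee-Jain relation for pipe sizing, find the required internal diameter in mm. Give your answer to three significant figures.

Swamee-Jain (Type III): D = 0.66·[ε^1.25·(LQ²/(gh_f))^4.75 + ν·Q^9.4·(L/(gh_f))^5.2]^0.04
LQ²/(gh_f) = 0.002913; L/(gh_f) = 4.934
Term 1 = ε^1.25·(…)^4.75 = 3.59×10^-20; Term 2 = ν·Q^9.4·(…)^5.2 = 2.12×10^-18
D = 0.66·(3.59×10^-20 + 2.12×10^-18)^0.04 = 0.1297 m = 130 mm
Check: V = 1.84 m/s, Re = 3.02×10^5, f = 0.01447, h_f = 26.2 m ≈ 28.1 m ✓

D ≈ 130 mm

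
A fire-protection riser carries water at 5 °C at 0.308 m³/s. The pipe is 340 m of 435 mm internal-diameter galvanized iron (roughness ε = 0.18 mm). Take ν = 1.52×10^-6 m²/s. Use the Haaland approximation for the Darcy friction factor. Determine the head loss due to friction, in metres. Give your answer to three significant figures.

V = 4Q/(πD²) = 4·0.308/(π·0.435²) = 2.072 m/s
Re = VD/ν = 2.072·0.435/1.52×10^-6 = 5.93×10^5 → turbulent
ε/D = 0.18/435 = 4.14×10^-4
Haaland: f = 0.01687
h_f = f(L/D)V²/(2g) = 0.01687·(340/0.435)·2.072²/(2·9.81) = 2.886 m

h_f ≈ 2.89 m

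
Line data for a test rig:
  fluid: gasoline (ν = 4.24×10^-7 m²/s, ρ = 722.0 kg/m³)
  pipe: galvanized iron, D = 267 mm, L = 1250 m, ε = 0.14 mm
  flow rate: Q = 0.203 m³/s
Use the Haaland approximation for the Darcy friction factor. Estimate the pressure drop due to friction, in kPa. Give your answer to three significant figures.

Δp ≈ 380 kPa

V = 4Q/(πD²) = 4·0.203/(π·0.267²) = 3.626 m/s
Re = VD/ν = 3.626·0.267/4.24×10^-7 = 2.28×10^6 → turbulent
ε/D = 0.14/267 = 5.24×10^-4
Haaland: f = 0.01710
h_f = f(L/D)V²/(2g) = 0.01710·(1250/0.267)·3.626²/(2·9.81) = 53.65 m
Δp = ρg·h_f = 722.0·9.81·53.65 = 380.0 kPa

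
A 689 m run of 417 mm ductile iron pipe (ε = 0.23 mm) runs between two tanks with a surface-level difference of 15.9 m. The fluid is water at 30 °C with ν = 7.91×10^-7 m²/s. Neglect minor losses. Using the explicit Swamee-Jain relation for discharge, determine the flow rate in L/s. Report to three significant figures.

Q ≈ 451 L/s

Swamee-Jain (Type II): Q = -0.965·√(gD⁵h_f/L)·ln[ε/(3.7D) + √(3.17ν²L/(gD³h_f))]
√(gD⁵h_f/L) = √(9.81·0.417⁵·15.9/689) = 0.05343
ε/(3.7D) = 1.49×10^-4; √(3.17ν²L/(gD³h_f)) = 1.10×10^-5
Q = -0.965·0.05343·ln(1.601×10^-4) = 0.4506 m³/s
Check: V = 3.30 m/s, Re = 1.74×10^6, f = 0.01742, h_f = 16.0 m ≈ 15.9 m ✓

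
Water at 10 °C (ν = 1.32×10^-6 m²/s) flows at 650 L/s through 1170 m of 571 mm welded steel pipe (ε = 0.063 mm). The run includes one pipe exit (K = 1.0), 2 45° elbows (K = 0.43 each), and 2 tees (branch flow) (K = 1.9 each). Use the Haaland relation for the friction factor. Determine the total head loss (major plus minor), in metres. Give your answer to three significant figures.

V = 4Q/(πD²) = 2.538 m/s; V²/2g = 0.3284 m
Re = 1.10×10^6, ε/D = 1.10×10^-4 → f = 0.01338 (Haaland)
Major: h_f = f(L/D)·V²/2g = 0.01338·2049·0.3284 = 9.005 m
Minor: ΣK = 5.66; h_m = ΣK·V²/2g = 1.859 m
Total H_L = 9.005 + 1.859 = 10.86 m

H_L ≈ 10.9 m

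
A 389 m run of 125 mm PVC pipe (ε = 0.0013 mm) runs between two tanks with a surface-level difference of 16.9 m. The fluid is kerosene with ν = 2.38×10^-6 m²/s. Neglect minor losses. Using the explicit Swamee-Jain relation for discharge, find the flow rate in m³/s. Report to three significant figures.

Q ≈ 0.0307 m³/s

Swamee-Jain (Type II): Q = -0.965·√(gD⁵h_f/L)·ln[ε/(3.7D) + √(3.17ν²L/(gD³h_f))]
√(gD⁵h_f/L) = √(9.81·0.125⁵·16.9/389) = 0.003606
ε/(3.7D) = 2.81×10^-6; √(3.17ν²L/(gD³h_f)) = 1.47×10^-4
Q = -0.965·0.003606·ln(1.497×10^-4) = 0.03065 m³/s
Check: V = 2.50 m/s, Re = 1.31×10^5, f = 0.01697, h_f = 16.8 m ≈ 16.9 m ✓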